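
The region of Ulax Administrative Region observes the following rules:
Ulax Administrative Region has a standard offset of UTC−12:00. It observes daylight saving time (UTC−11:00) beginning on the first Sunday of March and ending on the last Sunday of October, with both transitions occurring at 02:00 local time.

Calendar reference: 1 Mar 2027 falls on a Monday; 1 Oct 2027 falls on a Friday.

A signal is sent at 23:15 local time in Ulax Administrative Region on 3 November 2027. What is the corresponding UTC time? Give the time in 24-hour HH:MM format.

11:15

1 March 2027 is a Monday, so the first Sunday is March 7.
1 October 2027 is a Friday, so Sundays fall on 3, 10, 17, 24, 31; the last is October 31.
3 November 2027 does not fall between 7 March and 31 October, so daylight saving is not in effect and Ulax Administrative Region is at UTC−12:00.
23:15 local + 12h = 11:15 UTC (rolling into the next day, 4 November 2027).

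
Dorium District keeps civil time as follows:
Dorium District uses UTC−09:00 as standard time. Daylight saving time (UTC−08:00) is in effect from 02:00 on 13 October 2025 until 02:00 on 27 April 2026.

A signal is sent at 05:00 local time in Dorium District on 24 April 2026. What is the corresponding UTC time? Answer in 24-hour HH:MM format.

13:00

24 April 2026 falls between 13 October 2025 and 27 April 2026, so daylight saving is in effect and Dorium District is at UTC−08:00.
05:00 local + 8h = 13:00 UTC.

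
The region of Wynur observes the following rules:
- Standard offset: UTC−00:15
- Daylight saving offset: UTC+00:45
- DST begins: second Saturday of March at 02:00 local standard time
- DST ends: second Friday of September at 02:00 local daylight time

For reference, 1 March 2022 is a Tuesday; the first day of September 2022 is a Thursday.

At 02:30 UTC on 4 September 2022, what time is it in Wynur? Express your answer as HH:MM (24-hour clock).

1 March 2022 is a Tuesday, so the first Saturday is March 5 and the second is March 12.
1 September 2022 is a Thursday, so the first Friday is September 2 and the second is September 9.
At the standard offset (UTC−00:15), 02:30 UTC − 0h15m = 02:15 Wynur standard time.
The standard-time date in Wynur, 4 September 2022, lies within the daylight-saving period (12 March – 9 September), so Wynur is on daylight time, UTC+00:45.
02:30 UTC + 0h45m = 03:15 local.

03:15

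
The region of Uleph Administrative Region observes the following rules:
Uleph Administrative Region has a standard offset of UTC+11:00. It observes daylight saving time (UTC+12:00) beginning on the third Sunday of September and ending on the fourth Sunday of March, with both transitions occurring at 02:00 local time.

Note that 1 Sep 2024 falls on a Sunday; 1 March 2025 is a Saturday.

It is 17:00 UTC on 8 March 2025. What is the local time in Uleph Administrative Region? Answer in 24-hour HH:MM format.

1 September 2024 is a Sunday, so the first Sunday is September 1 and the third is September 15.
1 March 2025 is a Saturday, so the first Sunday is March 2 and the fourth is March 23.
At the standard offset (UTC+11:00), 17:00 UTC + 11h = 04:00 Uleph Administrative Region standard time (rolling into the next day, 9 March 2025).
Daylight saving runs 15 September 2024 – 23 March 2025; the standard-time date in Uleph Administrative Region, 9 March 2025, is inside that window, so Uleph Administrative Region is at UTC+12:00.
17:00 UTC + 12h = 05:00 local (rolling into the next day, 9 March 2025).

05:00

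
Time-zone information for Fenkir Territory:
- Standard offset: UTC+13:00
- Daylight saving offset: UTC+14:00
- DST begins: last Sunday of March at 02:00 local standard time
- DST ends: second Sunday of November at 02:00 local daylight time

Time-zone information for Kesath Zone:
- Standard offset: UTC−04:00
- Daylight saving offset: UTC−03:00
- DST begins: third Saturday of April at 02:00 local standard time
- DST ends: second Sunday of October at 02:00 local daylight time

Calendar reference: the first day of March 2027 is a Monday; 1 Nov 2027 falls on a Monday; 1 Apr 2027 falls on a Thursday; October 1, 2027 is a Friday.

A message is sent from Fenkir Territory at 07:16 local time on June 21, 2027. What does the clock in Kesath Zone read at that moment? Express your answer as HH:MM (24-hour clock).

1 March 2027 is a Monday, so Sundays fall on 7, 14, 21, 28; the last is March 28.
1 November 2027 is a Monday, so the first Sunday is November 7 and the second is November 14.
June 21, 2027 lies within the daylight-saving period (28 March – 14 November), so Fenkir Territory is on daylight time, UTC+14:00.
07:16 Fenkir Territory − 14h = 17:16 UTC (rolling into the previous day, 20 June 2027).
1 April 2027 is a Thursday, so the first Saturday is April 3 and the third is April 17.
1 October 2027 is a Friday, so the first Sunday is October 3 and the second is October 10.
At the standard offset (UTC−04:00), 17:16 UTC − 4h = 13:16 Kesath Zone standard time.
The standard-time date in Kesath Zone, June 20, 2027, lies within the daylight-saving period (17 April – 10 October), so Kesath Zone is on daylight time, UTC−03:00.
17:16 UTC − 3h = 14:16 Kesath Zone.

14:16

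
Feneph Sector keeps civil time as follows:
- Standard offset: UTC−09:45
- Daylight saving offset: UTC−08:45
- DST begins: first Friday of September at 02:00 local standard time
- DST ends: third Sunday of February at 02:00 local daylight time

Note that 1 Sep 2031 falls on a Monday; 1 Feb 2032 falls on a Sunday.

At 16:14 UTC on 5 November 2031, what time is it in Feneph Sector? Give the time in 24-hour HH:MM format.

07:29

1 September 2031 is a Monday, so the first Friday is September 5.
1 February 2032 is a Sunday, so the first Sunday is February 1 and the third is February 15.
At the standard offset (UTC−09:45), 16:14 UTC − 9h45m = 06:29 Feneph Sector standard time.
The standard-time date in Feneph Sector, 5 November 2031, lies within the daylight-saving period (5 September 2031 – 15 February 2032), so Feneph Sector is on daylight time, UTC−08:45.
16:14 UTC − 8h45m = 07:29 local.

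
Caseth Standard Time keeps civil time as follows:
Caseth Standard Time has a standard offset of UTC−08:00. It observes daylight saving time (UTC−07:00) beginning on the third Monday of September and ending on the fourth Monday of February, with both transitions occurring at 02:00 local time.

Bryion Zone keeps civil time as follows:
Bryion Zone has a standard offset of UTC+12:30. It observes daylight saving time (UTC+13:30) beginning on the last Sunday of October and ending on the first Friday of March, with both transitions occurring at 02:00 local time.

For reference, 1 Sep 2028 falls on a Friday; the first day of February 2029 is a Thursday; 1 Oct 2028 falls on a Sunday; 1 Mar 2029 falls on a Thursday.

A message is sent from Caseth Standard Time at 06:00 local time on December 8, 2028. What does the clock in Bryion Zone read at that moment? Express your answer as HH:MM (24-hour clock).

02:30

1 September 2028 is a Friday, so the first Monday is September 4 and the third is September 18.
1 February 2029 is a Thursday, so the first Monday is February 5 and the fourth is February 26.
Daylight saving runs 18 September 2028 – 26 February 2029; December 8, 2028 is inside that window, so Caseth Standard Time is at UTC−07:00.
06:00 Caseth Standard Time + 7h = 13:00 UTC.
1 October 2028 is a Sunday, so Sundays fall on 1, 8, 15, 22, 29; the last is October 29.
1 March 2029 is a Thursday, so the first Friday is March 2.
At the standard offset (UTC+12:30), 13:00 UTC + 12h30m = 01:30 Bryion Zone standard time (rolling into the next day, 9 December 2028).
Daylight saving runs 29 October 2028 – 2 March 2029; the standard-time date in Bryion Zone, December 9, 2028, is inside that window, so Bryion Zone is at UTC+13:30.
13:00 UTC + 13h30m = 02:30 Bryion Zone (rolling into the next day, 9 December 2028).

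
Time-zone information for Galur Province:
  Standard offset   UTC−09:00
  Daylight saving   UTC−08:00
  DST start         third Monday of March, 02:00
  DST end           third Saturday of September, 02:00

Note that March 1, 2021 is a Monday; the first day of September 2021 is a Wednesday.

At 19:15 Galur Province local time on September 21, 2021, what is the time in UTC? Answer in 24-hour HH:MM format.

1 March 2021 is a Monday, so the first Monday is March 1 and the third is March 15.
1 September 2021 is a Wednesday, so the first Saturday is September 4 and the third is September 18.
Daylight saving runs 15 March – 18 September; September 21, 2021 is outside that window, so Galur Province is on standard time at UTC−09:00.
19:15 local + 9h = 04:15 UTC (rolling into the next day, 22 September 2021).

04:15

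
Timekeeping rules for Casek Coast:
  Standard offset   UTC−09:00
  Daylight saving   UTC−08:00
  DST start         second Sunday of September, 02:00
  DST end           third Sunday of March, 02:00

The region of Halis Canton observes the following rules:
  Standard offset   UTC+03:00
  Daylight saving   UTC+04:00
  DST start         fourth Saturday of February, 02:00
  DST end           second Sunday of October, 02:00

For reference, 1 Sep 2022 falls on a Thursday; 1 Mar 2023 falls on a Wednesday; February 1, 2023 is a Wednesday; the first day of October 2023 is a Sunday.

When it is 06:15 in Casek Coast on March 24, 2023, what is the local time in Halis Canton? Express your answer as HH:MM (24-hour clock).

19:15

1 September 2022 is a Thursday, so the first Sunday is September 4 and the second is September 11.
1 March 2023 is a Wednesday, so the first Sunday is March 5 and the third is March 19.
March 24, 2023 does not fall between 11 September 2022 and 19 March 2023, so daylight saving is not in effect and Casek Coast is at UTC−09:00.
06:15 Casek Coast + 9h = 15:15 UTC.
1 February 2023 is a Wednesday, so the first Saturday is February 4 and the fourth is February 25.
1 October 2023 is a Sunday, so the first Sunday is October 1 and the second is October 8.
At the standard offset (UTC+03:00), 15:15 UTC + 3h = 18:15 Halis Canton standard time.
Daylight saving runs 25 February – 8 October; the standard-time date in Halis Canton, March 24, 2023, is inside that window, so Halis Canton is at UTC+04:00.
15:15 UTC + 4h = 19:15 Halis Canton.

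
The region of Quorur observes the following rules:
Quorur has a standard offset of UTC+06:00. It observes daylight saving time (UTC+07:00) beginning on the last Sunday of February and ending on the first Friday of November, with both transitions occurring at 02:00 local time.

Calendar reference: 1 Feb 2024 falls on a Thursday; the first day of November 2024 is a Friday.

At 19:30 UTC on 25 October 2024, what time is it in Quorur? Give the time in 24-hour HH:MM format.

1 February 2024 is a Thursday, so Sundays fall on 4, 11, 18, 25; the last is February 25.
1 November 2024 is a Friday, so the first Friday is November 1.
At the standard offset (UTC+06:00), 19:30 UTC + 6h = 01:30 Quorur standard time (rolling into the next day, 26 October 2024).
Daylight saving runs 25 February – 1 November; the standard-time date in Quorur, 26 October 2024, is inside that window, so Quorur is at UTC+07:00.
19:30 UTC + 7h = 02:30 local (rolling into the next day, 26 October 2024).

02:30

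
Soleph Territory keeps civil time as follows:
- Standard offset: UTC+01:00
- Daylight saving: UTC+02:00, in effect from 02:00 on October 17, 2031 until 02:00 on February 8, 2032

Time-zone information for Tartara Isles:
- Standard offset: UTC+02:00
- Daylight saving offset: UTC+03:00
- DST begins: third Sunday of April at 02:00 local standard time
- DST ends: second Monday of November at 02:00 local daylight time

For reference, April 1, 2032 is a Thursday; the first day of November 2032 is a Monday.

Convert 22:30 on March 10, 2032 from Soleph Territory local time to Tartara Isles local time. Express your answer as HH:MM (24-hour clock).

23:30

March 10, 2032 does not fall between 17 October 2031 and 8 February 2032, so daylight saving is not in effect and Soleph Territory is at UTC+01:00.
22:30 Soleph Territory − 1h = 21:30 UTC.
1 April 2032 is a Thursday, so the first Sunday is April 4 and the third is April 18.
1 November 2032 is a Monday, so the first Monday is November 1 and the second is November 8.
At the standard offset (UTC+02:00), 21:30 UTC + 2h = 23:30 Tartara Isles standard time.
The standard-time date in Tartara Isles, March 10, 2032, does not fall between 18 April and 8 November, so daylight saving is not in effect and Tartara Isles is at UTC+02:00.
21:30 UTC + 2h = 23:30 Tartara Isles.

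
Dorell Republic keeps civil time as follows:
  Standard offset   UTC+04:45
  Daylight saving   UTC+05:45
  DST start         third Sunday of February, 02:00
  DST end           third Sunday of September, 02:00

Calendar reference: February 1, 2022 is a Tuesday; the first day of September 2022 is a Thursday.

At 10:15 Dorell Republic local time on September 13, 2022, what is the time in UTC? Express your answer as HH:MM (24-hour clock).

1 February 2022 is a Tuesday, so the first Sunday is February 6 and the third is February 20.
1 September 2022 is a Thursday, so the first Sunday is September 4 and the third is September 18.
September 13, 2022 lies within the daylight-saving period (20 February – 18 September), so Dorell Republic is on daylight time, UTC+05:45.
10:15 local − 5h45m = 04:30 UTC.

04:30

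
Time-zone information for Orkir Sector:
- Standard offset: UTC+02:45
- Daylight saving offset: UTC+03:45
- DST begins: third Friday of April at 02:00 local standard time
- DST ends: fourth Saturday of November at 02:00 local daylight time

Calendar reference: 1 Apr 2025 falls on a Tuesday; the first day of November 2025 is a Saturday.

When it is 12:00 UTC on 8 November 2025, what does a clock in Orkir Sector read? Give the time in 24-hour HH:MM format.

1 April 2025 is a Tuesday, so the first Friday is April 4 and the third is April 18.
1 November 2025 is a Saturday, so the first Saturday is November 1 and the fourth is November 22.
At the standard offset (UTC+02:45), 12:00 UTC + 2h45m = 14:45 Orkir Sector standard time.
The standard-time date in Orkir Sector, 8 November 2025, falls between 18 April and 22 November, so daylight saving is in effect and Orkir Sector is at UTC+03:45.
12:00 UTC + 3h45m = 15:45 local.

15:45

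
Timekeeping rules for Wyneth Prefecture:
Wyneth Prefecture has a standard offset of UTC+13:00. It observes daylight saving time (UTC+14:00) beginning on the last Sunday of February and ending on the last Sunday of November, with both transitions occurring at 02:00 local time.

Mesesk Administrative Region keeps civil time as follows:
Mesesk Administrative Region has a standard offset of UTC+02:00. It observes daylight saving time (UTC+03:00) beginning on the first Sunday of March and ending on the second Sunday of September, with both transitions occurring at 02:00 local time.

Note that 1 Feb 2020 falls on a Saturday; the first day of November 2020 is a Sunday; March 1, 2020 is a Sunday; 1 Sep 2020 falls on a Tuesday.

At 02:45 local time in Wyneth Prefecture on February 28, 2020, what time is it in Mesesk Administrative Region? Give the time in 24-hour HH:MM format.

1 February 2020 is a Saturday, so Sundays fall on 2, 9, 16, 23; the last is February 23.
1 November 2020 is a Sunday, so Sundays fall on 1, 8, 15, 22, 29; the last is November 29.
Daylight saving runs 23 February – 29 November; February 28, 2020 is inside that window, so Wyneth Prefecture is at UTC+14:00.
02:45 Wyneth Prefecture − 14h = 12:45 UTC (rolling into the previous day, 27 February 2020).
1 March 2020 is a Sunday, so the first Sunday is March 1.
1 September 2020 is a Tuesday, so the first Sunday is September 6 and the second is September 13.
At the standard offset (UTC+02:00), 12:45 UTC + 2h = 14:45 Mesesk Administrative Region standard time.
The standard-time date in Mesesk Administrative Region, February 27, 2020, does not fall between 1 March and 13 September, so daylight saving is not in effect and Mesesk Administrative Region is at UTC+02:00.
12:45 UTC + 2h = 14:45 Mesesk Administrative Region.

14:45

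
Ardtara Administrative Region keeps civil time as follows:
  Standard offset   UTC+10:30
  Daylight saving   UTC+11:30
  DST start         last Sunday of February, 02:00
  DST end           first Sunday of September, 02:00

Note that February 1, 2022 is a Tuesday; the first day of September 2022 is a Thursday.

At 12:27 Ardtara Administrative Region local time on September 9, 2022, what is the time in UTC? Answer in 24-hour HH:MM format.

1 February 2022 is a Tuesday, so Sundays fall on 6, 13, 20, 27; the last is February 27.
1 September 2022 is a Thursday, so the first Sunday is September 4.
September 9, 2022 does not fall between 27 February and 4 September, so daylight saving is not in effect and Ardtara Administrative Region is at UTC+10:30.
12:27 local − 10h30m = 01:57 UTC.

01:57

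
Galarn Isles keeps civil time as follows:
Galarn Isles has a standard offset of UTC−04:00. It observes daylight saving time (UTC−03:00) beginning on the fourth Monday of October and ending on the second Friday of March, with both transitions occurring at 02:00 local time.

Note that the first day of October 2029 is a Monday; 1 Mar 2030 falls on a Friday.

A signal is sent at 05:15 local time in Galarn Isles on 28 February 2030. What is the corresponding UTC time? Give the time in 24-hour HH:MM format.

08:15

1 October 2029 is a Monday, so the first Monday is October 1 and the fourth is October 22.
1 March 2030 is a Friday, so the first Friday is March 1 and the second is March 8.
Daylight saving runs 22 October 2029 – 8 March 2030; 28 February 2030 is inside that window, so Galarn Isles is at UTC−03:00.
05:15 local + 3h = 08:15 UTC.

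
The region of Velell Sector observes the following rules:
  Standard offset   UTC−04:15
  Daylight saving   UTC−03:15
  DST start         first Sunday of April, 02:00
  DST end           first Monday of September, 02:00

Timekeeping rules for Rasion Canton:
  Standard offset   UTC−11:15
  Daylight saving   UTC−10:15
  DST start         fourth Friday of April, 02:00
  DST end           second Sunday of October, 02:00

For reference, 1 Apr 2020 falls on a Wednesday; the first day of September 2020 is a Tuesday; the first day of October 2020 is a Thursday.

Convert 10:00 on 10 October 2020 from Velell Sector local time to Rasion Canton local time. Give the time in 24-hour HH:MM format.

1 April 2020 is a Wednesday, so the first Sunday is April 5.
1 September 2020 is a Tuesday, so the first Monday is September 7.
Daylight saving runs 5 April – 7 September; 10 October 2020 is outside that window, so Velell Sector is on standard time at UTC−04:15.
10:00 Velell Sector + 4h15m = 14:15 UTC.
1 April 2020 is a Wednesday, so the first Friday is April 3 and the fourth is April 24.
1 October 2020 is a Thursday, so the first Sunday is October 4 and the second is October 11.
At the standard offset (UTC−11:15), 14:15 UTC − 11h15m = 03:00 Rasion Canton standard time.
Daylight saving runs 24 April – 11 October; the standard-time date in Rasion Canton, 10 October 2020, is inside that window, so Rasion Canton is at UTC−10:15.
14:15 UTC − 10h15m = 04:00 Rasion Canton.

04:00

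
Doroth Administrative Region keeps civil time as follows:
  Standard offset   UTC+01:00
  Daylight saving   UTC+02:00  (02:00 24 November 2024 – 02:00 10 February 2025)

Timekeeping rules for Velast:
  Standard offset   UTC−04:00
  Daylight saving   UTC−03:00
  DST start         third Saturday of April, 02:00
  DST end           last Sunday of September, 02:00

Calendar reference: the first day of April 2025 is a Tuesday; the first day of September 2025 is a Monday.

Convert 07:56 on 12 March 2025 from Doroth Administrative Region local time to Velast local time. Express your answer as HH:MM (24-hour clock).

Daylight saving runs 24 November 2024 – 10 February 2025; 12 March 2025 is outside that window, so Doroth Administrative Region is on standard time at UTC+01:00.
07:56 Doroth Administrative Region − 1h = 06:56 UTC.
1 April 2025 is a Tuesday, so the first Saturday is April 5 and the third is April 19.
1 September 2025 is a Monday, so Sundays fall on 7, 14, 21, 28; the last is September 28.
At the standard offset (UTC−04:00), 06:56 UTC − 4h = 02:56 Velast standard time.
The standard-time date in Velast, 12 March 2025, does not fall between 19 April and 28 September, so daylight saving is not in effect and Velast is at UTC−04:00.
06:56 UTC − 4h = 02:56 Velast.

02:56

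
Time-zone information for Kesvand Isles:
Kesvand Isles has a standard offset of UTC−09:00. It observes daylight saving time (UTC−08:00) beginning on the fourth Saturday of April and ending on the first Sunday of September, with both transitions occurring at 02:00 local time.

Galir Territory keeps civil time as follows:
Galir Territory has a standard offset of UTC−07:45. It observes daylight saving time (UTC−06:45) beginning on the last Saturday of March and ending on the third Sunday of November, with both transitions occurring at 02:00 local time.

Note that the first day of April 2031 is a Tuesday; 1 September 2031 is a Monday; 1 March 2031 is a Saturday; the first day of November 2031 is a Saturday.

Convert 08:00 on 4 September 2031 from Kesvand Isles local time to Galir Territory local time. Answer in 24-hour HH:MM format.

1 April 2031 is a Tuesday, so the first Saturday is April 5 and the fourth is April 26.
1 September 2031 is a Monday, so the first Sunday is September 7.
4 September 2031 lies within the daylight-saving period (26 April – 7 September), so Kesvand Isles is on daylight time, UTC−08:00.
08:00 Kesvand Isles + 8h = 16:00 UTC.
1 March 2031 is a Saturday, so Saturdays fall on 1, 8, 15, 22, 29; the last is March 29.
1 November 2031 is a Saturday, so the first Sunday is November 2 and the third is November 16.
At the standard offset (UTC−07:45), 16:00 UTC − 7h45m = 08:15 Galir Territory standard time.
The standard-time date in Galir Territory, 4 September 2031, falls between 29 March and 16 November, so daylight saving is in effect and Galir Territory is at UTC−06:45.
16:00 UTC − 6h45m = 09:15 Galir Territory.

09:15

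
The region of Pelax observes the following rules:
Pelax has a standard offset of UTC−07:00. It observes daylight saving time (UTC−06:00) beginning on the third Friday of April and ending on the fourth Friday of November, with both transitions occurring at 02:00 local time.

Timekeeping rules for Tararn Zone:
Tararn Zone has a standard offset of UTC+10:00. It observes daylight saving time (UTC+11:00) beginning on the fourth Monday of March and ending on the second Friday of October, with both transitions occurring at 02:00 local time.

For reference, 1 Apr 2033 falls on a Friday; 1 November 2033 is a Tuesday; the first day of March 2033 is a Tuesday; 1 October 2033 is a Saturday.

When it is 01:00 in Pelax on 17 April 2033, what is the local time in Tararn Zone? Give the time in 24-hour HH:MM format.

1 April 2033 is a Friday, so the first Friday is April 1 and the third is April 15.
1 November 2033 is a Tuesday, so the first Friday is November 4 and the fourth is November 25.
Daylight saving runs 15 April – 25 November; 17 April 2033 is inside that window, so Pelax is at UTC−06:00.
01:00 Pelax + 6h = 07:00 UTC.
1 March 2033 is a Tuesday, so the first Monday is March 7 and the fourth is March 28.
1 October 2033 is a Saturday, so the first Friday is October 7 and the second is October 14.
At the standard offset (UTC+10:00), 07:00 UTC + 10h = 17:00 Tararn Zone standard time.
Daylight saving runs 28 March – 14 October; the standard-time date in Tararn Zone, 17 April 2033, is inside that window, so Tararn Zone is at UTC+11:00.
07:00 UTC + 11h = 18:00 Tararn Zone.

18:00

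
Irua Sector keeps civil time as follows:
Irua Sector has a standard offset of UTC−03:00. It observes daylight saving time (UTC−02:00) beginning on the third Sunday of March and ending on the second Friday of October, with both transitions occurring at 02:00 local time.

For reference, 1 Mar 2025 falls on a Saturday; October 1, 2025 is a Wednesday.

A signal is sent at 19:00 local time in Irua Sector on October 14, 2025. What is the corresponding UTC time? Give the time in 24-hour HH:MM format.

1 March 2025 is a Saturday, so the first Sunday is March 2 and the third is March 16.
1 October 2025 is a Wednesday, so the first Friday is October 3 and the second is October 10.
October 14, 2025 is outside the daylight-saving period (16 March – 10 October), so Irua Sector is on standard time, UTC−03:00.
19:00 local + 3h = 22:00 UTC.

22:00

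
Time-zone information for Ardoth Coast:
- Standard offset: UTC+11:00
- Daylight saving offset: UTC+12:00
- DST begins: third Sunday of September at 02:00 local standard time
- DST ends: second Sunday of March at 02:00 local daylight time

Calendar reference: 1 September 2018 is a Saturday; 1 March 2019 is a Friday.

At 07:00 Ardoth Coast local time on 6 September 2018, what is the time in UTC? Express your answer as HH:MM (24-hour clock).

20:00

1 September 2018 is a Saturday, so the first Sunday is September 2 and the third is September 16.
1 March 2019 is a Friday, so the first Sunday is March 3 and the second is March 10.
Daylight saving runs 16 September 2018 – 10 March 2019; 6 September 2018 is outside that window, so Ardoth Coast is on standard time at UTC+11:00.
07:00 local − 11h = 20:00 UTC (rolling into the previous day, 5 September 2018).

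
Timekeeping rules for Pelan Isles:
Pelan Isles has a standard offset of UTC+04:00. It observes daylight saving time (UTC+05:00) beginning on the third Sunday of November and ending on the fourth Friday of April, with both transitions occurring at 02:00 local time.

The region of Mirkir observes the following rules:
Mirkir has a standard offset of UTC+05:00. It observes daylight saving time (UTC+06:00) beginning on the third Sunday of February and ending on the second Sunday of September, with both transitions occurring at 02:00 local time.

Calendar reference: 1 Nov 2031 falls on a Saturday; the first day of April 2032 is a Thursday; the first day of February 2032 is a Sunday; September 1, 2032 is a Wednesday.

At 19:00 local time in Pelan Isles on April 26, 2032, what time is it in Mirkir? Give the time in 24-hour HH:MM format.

21:00

1 November 2031 is a Saturday, so the first Sunday is November 2 and the third is November 16.
1 April 2032 is a Thursday, so the first Friday is April 2 and the fourth is April 23.
Daylight saving runs 16 November 2031 – 23 April 2032; April 26, 2032 is outside that window, so Pelan Isles is on standard time at UTC+04:00.
19:00 Pelan Isles − 4h = 15:00 UTC.
1 February 2032 is a Sunday, so the first Sunday is February 1 and the third is February 15.
1 September 2032 is a Wednesday, so the first Sunday is September 5 and the second is September 12.
At the standard offset (UTC+05:00), 15:00 UTC + 5h = 20:00 Mirkir standard time.
Daylight saving runs 15 February – 12 September; the standard-time date in Mirkir, April 26, 2032, is inside that window, so Mirkir is at UTC+06:00.
15:00 UTC + 6h = 21:00 Mirkir.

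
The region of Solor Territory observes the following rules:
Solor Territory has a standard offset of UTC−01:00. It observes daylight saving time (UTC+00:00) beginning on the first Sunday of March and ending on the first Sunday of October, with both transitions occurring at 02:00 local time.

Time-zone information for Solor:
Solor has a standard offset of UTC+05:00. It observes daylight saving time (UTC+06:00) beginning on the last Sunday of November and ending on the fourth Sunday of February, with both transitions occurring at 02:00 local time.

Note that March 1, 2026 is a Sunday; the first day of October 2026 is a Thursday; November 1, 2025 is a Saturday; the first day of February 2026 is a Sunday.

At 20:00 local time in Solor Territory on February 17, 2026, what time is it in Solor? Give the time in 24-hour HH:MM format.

03:00

1 March 2026 is a Sunday, so the first Sunday is March 1.
1 October 2026 is a Thursday, so the first Sunday is October 4.
February 17, 2026 does not fall between 1 March and 4 October, so daylight saving is not in effect and Solor Territory is at UTC−01:00.
20:00 Solor Territory + 1h = 21:00 UTC.
1 November 2025 is a Saturday, so Sundays fall on 2, 9, 16, 23, 30; the last is November 30.
1 February 2026 is a Sunday, so the first Sunday is February 1 and the fourth is February 22.
At the standard offset (UTC+05:00), 21:00 UTC + 5h = 02:00 Solor standard time (rolling into the next day, 18 February 2026).
Daylight saving runs 30 November 2025 – 22 February 2026; the standard-time date in Solor, February 18, 2026, is inside that window, so Solor is at UTC+06:00.
21:00 UTC + 6h = 03:00 Solor (rolling into the next day, 18 February 2026).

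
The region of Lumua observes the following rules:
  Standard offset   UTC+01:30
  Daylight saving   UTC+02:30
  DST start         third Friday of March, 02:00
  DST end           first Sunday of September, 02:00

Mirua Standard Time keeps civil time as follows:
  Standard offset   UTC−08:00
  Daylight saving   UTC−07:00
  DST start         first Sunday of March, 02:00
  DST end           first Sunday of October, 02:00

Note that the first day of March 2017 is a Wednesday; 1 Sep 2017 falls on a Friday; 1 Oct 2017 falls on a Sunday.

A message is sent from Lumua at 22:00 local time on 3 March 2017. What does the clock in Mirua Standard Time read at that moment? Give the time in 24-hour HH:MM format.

12:30

1 March 2017 is a Wednesday, so the first Friday is March 3 and the third is March 17.
1 September 2017 is a Friday, so the first Sunday is September 3.
3 March 2017 is outside the daylight-saving period (17 March – 3 September), so Lumua is on standard time, UTC+01:30.
22:00 Lumua − 1h30m = 20:30 UTC.
1 March 2017 is a Wednesday, so the first Sunday is March 5.
1 October 2017 is a Sunday, so the first Sunday is October 1.
At the standard offset (UTC−08:00), 20:30 UTC − 8h = 12:30 Mirua Standard Time standard time.
Daylight saving runs 5 March – 1 October; the standard-time date in Mirua Standard Time, 3 March 2017, is outside that window, so Mirua Standard Time is on standard time at UTC−08:00.
20:30 UTC − 8h = 12:30 Mirua Standard Time.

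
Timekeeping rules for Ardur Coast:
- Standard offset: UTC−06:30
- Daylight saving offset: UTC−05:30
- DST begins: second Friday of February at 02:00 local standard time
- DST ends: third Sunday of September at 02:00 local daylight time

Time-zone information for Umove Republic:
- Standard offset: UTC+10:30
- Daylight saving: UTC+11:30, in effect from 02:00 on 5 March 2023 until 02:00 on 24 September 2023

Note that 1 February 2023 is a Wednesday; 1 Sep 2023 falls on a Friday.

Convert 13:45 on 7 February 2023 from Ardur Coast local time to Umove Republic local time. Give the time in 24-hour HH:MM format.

06:45

1 February 2023 is a Wednesday, so the first Friday is February 3 and the second is February 10.
1 September 2023 is a Friday, so the first Sunday is September 3 and the third is September 17.
7 February 2023 does not fall between 10 February and 17 September, so daylight saving is not in effect and Ardur Coast is at UTC−06:30.
13:45 Ardur Coast + 6h30m = 20:15 UTC.
At the standard offset (UTC+10:30), 20:15 UTC + 10h30m = 06:45 Umove Republic standard time (rolling into the next day, 8 February 2023).
The standard-time date in Umove Republic, 8 February 2023, is outside the daylight-saving period (5 March – 24 September), so Umove Republic is on standard time, UTC+10:30.
20:15 UTC + 10h30m = 06:45 Umove Republic (rolling into the next day, 8 February 2023).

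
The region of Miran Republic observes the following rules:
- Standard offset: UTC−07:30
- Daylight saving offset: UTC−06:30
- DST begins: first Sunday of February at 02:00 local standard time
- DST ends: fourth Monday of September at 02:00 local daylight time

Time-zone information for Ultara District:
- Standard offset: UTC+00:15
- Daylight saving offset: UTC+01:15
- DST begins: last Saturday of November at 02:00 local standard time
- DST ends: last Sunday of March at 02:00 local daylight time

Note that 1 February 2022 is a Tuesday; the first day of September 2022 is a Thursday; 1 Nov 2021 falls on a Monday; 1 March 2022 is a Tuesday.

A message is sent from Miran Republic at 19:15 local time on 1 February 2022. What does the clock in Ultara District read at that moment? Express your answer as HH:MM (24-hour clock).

04:00

1 February 2022 is a Tuesday, so the first Sunday is February 6.
1 September 2022 is a Thursday, so the first Monday is September 5 and the fourth is September 26.
Daylight saving runs 6 February – 26 September; 1 February 2022 is outside that window, so Miran Republic is on standard time at UTC−07:30.
19:15 Miran Republic + 7h30m = 02:45 UTC (rolling into the next day, 2 February 2022).
1 November 2021 is a Monday, so Saturdays fall on 6, 13, 20, 27; the last is November 27.
1 March 2022 is a Tuesday, so Sundays fall on 6, 13, 20, 27; the last is March 27.
At the standard offset (UTC+00:15), 02:45 UTC + 0h15m = 03:00 Ultara District standard time.
Daylight saving runs 27 November 2021 – 27 March 2022; the standard-time date in Ultara District, 2 February 2022, is inside that window, so Ultara District is at UTC+01:15.
02:45 UTC + 1h15m = 04:00 Ultara District.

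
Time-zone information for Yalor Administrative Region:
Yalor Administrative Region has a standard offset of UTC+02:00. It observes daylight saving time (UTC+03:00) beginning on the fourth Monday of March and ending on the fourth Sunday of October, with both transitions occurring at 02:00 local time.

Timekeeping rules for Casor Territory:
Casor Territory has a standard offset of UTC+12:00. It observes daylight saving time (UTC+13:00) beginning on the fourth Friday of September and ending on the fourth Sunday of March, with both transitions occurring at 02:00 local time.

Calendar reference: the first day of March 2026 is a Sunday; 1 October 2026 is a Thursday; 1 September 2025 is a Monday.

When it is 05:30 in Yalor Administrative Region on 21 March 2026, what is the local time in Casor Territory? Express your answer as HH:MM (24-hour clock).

16:30

1 March 2026 is a Sunday, so the first Monday is March 2 and the fourth is March 23.
1 October 2026 is a Thursday, so the first Sunday is October 4 and the fourth is October 25.
21 March 2026 does not fall between 23 March and 25 October, so daylight saving is not in effect and Yalor Administrative Region is at UTC+02:00.
05:30 Yalor Administrative Region − 2h = 03:30 UTC.
1 September 2025 is a Monday, so the first Friday is September 5 and the fourth is September 26.
1 March 2026 is a Sunday, so the first Sunday is March 1 and the fourth is March 22.
At the standard offset (UTC+12:00), 03:30 UTC + 12h = 15:30 Casor Territory standard time.
The standard-time date in Casor Territory, 21 March 2026, falls between 26 September 2025 and 22 March 2026, so daylight saving is in effect and Casor Territory is at UTC+13:00.
03:30 UTC + 13h = 16:30 Casor Territory.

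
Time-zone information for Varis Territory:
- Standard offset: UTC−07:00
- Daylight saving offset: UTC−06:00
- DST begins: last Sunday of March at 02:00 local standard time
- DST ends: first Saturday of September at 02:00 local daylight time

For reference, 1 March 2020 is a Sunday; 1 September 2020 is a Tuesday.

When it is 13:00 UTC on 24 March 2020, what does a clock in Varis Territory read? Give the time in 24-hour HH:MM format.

1 March 2020 is a Sunday, so Sundays fall on 1, 8, 15, 22, 29; the last is March 29.
1 September 2020 is a Tuesday, so the first Saturday is September 5.
At the standard offset (UTC−07:00), 13:00 UTC − 7h = 06:00 Varis Territory standard time.
Daylight saving runs 29 March – 5 September; the standard-time date in Varis Territory, 24 March 2020, is outside that window, so Varis Territory is on standard time at UTC−07:00.
13:00 UTC − 7h = 06:00 local.

06:00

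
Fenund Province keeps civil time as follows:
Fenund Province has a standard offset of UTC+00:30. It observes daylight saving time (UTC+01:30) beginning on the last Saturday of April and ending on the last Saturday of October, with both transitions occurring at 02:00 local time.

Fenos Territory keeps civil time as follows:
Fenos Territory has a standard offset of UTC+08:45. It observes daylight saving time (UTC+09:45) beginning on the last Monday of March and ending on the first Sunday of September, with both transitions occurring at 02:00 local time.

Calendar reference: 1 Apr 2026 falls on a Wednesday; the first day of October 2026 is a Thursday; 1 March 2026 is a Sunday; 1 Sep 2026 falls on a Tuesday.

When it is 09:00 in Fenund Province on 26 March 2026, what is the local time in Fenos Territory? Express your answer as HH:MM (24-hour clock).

17:15

1 April 2026 is a Wednesday, so Saturdays fall on 4, 11, 18, 25; the last is April 25.
1 October 2026 is a Thursday, so Saturdays fall on 3, 10, 17, 24, 31; the last is October 31.
Daylight saving runs 25 April – 31 October; 26 March 2026 is outside that window, so Fenund Province is on standard time at UTC+00:30.
09:00 Fenund Province − 0h30m = 08:30 UTC.
1 March 2026 is a Sunday, so Mondays fall on 2, 9, 16, 23, 30; the last is March 30.
1 September 2026 is a Tuesday, so the first Sunday is September 6.
At the standard offset (UTC+08:45), 08:30 UTC + 8h45m = 17:15 Fenos Territory standard time.
The standard-time date in Fenos Territory, 26 March 2026, is outside the daylight-saving period (30 March – 6 September), so Fenos Territory is on standard time, UTC+08:45.
08:30 UTC + 8h45m = 17:15 Fenos Territory.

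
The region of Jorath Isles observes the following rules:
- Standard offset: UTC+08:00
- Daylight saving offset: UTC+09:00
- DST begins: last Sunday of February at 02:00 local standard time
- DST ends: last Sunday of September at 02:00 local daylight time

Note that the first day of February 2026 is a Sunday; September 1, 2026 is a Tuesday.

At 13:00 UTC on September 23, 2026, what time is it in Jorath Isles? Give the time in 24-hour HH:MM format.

22:00

1 February 2026 is a Sunday, so Sundays fall on 1, 8, 15, 22; the last is February 22.
1 September 2026 is a Tuesday, so Sundays fall on 6, 13, 20, 27; the last is September 27.
At the standard offset (UTC+08:00), 13:00 UTC + 8h = 21:00 Jorath Isles standard time.
Daylight saving runs 22 February – 27 September; the standard-time date in Jorath Isles, September 23, 2026, is inside that window, so Jorath Isles is at UTC+09:00.
13:00 UTC + 9h = 22:00 local.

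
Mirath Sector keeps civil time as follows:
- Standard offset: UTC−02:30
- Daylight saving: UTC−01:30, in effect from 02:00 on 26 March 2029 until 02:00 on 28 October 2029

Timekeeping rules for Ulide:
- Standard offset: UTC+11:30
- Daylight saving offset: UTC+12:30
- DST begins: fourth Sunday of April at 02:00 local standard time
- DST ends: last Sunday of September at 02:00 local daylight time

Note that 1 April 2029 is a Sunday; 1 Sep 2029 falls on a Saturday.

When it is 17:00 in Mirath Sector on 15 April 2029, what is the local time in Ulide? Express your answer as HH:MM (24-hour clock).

06:00

Daylight saving runs 26 March – 28 October; 15 April 2029 is inside that window, so Mirath Sector is at UTC−01:30.
17:00 Mirath Sector + 1h30m = 18:30 UTC.
1 April 2029 is a Sunday, so the first Sunday is April 1 and the fourth is April 22.
1 September 2029 is a Saturday, so Sundays fall on 2, 9, 16, 23, 30; the last is September 30.
At the standard offset (UTC+11:30), 18:30 UTC + 11h30m = 06:00 Ulide standard time (rolling into the next day, 16 April 2029).
Daylight saving runs 22 April – 30 September; the standard-time date in Ulide, 16 April 2029, is outside that window, so Ulide is on standard time at UTC+11:30.
18:30 UTC + 11h30m = 06:00 Ulide (rolling into the next day, 16 April 2029).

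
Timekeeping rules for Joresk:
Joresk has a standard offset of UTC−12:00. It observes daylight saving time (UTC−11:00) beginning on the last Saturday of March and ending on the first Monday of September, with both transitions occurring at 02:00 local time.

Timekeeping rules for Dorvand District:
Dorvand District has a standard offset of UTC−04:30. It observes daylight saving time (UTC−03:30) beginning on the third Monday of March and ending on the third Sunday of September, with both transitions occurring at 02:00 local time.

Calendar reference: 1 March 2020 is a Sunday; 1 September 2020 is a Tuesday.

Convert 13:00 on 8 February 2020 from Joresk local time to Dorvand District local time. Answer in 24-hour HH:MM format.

20:30

1 March 2020 is a Sunday, so Saturdays fall on 7, 14, 21, 28; the last is March 28.
1 September 2020 is a Tuesday, so the first Monday is September 7.
8 February 2020 is outside the daylight-saving period (28 March – 7 September), so Joresk is on standard time, UTC−12:00.
13:00 Joresk + 12h = 01:00 UTC (rolling into the next day, 9 February 2020).
1 March 2020 is a Sunday, so the first Monday is March 2 and the third is March 16.
1 September 2020 is a Tuesday, so the first Sunday is September 6 and the third is September 20.
At the standard offset (UTC−04:30), 01:00 UTC − 4h30m = 20:30 Dorvand District standard time (rolling into the previous day, 8 February 2020).
The standard-time date in Dorvand District, 8 February 2020, is outside the daylight-saving period (16 March – 20 September), so Dorvand District is on standard time, UTC−04:30.
01:00 UTC − 4h30m = 20:30 Dorvand District (rolling into the previous day, 8 February 2020).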